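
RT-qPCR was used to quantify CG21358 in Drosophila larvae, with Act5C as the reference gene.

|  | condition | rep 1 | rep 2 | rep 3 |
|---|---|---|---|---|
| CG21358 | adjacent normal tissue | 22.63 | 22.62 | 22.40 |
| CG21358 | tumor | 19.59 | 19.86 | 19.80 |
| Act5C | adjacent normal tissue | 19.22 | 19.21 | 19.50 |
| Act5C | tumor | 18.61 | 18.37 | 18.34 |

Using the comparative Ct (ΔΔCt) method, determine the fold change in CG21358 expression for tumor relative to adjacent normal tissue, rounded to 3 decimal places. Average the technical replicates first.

3.811

Mean Ct: CG21358 adjacent normal tissue 22.550; CG21358 tumor 19.750; Act5C adjacent normal tissue 19.310; Act5C tumor 18.440
ΔCt(adjacent normal tissue) = 22.550 − 19.310 = 3.240
ΔCt(tumor) = 19.750 − 18.440 = 1.310
ΔΔCt = 1.310 − 3.240 = -1.930
Fold change = 2^(−(-1.930)) = 2^1.930 = 3.8106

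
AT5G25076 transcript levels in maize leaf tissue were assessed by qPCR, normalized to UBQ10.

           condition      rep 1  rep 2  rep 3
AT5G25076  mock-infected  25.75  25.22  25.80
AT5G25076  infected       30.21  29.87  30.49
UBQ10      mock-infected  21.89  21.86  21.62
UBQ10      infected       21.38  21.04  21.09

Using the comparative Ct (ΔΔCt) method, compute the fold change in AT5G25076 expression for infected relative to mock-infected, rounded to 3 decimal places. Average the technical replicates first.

0.027

Mean Ct: AT5G25076 mock-infected 25.590; AT5G25076 infected 30.190; UBQ10 mock-infected 21.790; UBQ10 infected 21.170
ΔCt(mock-infected) = 25.590 − 21.790 = 3.800
ΔCt(infected) = 30.190 − 21.170 = 9.020
ΔΔCt = 9.020 − 3.800 = 5.220
Fold change = 2^(−5.220) = 0.0268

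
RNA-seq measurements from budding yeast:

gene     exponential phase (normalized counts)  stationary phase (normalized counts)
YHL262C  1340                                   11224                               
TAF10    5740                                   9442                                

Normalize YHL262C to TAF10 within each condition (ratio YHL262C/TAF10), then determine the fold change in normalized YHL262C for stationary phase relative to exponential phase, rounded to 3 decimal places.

YHL262C/TAF10 (exponential phase) = 1340 / 5740 = 0.23345
YHL262C/TAF10 (stationary phase) = 11224 / 9442 = 1.1887
Fold change = 1.1887 / 0.23345 = 5.0920

5.092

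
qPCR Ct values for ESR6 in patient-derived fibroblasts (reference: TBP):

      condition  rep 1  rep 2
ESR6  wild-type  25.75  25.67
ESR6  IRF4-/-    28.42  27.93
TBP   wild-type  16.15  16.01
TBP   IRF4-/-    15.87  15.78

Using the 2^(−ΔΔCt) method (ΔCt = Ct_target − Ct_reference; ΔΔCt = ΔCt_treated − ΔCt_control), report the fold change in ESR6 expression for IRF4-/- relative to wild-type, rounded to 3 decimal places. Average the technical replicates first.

0.152

Mean Ct: ESR6 wild-type 25.710; ESR6 IRF4-/- 28.175; TBP wild-type 16.080; TBP IRF4-/- 15.825
ΔCt(wild-type) = 25.710 − 16.080 = 9.630
ΔCt(IRF4-/-) = 28.175 − 15.825 = 12.350
ΔΔCt = 12.350 − 9.630 = 2.720
Fold change = 2^(−2.720) = 0.1518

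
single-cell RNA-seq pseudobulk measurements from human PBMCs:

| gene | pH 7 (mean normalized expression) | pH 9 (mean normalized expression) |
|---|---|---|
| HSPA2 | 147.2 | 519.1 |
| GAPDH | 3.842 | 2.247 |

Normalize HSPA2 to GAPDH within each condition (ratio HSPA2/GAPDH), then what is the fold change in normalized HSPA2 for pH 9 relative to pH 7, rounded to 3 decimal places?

6.030

HSPA2/GAPDH (pH 7) = 147.2 / 3.842 = 38.313
HSPA2/GAPDH (pH 9) = 519.1 / 2.247 = 231.02
Fold change = 231.02 / 38.313 = 6.0297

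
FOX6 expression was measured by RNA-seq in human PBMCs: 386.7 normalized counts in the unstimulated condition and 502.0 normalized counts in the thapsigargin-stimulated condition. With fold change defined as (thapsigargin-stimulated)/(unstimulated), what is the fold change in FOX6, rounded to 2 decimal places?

Fold change = 502.0 / 386.7 = 1.298
FOX6 is upregulated.

1.30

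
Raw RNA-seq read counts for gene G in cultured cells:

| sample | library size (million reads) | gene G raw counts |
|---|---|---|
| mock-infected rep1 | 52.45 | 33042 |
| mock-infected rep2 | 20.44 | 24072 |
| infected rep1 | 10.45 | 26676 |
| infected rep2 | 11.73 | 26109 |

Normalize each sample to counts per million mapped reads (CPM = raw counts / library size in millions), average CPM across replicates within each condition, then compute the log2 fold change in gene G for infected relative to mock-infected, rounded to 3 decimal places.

1.402

CPM(mock-infected rep1) = 33042 / 52.45 = 629.9714
CPM(mock-infected rep2) = 24072 / 20.44 = 1177.6908
CPM(infected rep1) = 26676 / 10.45 = 2552.7273
CPM(infected rep2) = 26109 / 11.73 = 2225.8312
mean CPM(mock-infected) = 903.8311; mean CPM(infected) = 2389.2792
Fold change = 2389.2792 / 903.8311 = 2.64350
log2(2.64350) = 1.4025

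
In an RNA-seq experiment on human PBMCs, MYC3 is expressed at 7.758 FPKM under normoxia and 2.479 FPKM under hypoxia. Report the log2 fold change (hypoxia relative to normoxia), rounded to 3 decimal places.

Fold change = 2.479 / 7.758 = 0.3195
log2(0.3195) = -1.6459

-1.646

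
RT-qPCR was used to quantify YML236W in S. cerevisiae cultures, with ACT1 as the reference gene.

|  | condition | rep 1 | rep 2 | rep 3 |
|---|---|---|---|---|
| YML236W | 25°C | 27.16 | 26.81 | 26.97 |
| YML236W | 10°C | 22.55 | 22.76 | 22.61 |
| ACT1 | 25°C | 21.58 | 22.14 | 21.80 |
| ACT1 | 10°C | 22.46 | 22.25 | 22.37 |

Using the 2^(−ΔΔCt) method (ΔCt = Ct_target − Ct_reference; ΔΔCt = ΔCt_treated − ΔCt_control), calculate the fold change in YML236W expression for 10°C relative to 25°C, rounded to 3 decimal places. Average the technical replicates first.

Mean Ct: YML236W 25°C 26.980; YML236W 10°C 22.640; ACT1 25°C 21.840; ACT1 10°C 22.360
ΔCt(25°C) = 26.980 − 21.840 = 5.140
ΔCt(10°C) = 22.640 − 22.360 = 0.280
ΔΔCt = 0.280 − 5.140 = -4.860
Fold change = 2^(−(-4.860)) = 2^4.860 = 29.0406

29.041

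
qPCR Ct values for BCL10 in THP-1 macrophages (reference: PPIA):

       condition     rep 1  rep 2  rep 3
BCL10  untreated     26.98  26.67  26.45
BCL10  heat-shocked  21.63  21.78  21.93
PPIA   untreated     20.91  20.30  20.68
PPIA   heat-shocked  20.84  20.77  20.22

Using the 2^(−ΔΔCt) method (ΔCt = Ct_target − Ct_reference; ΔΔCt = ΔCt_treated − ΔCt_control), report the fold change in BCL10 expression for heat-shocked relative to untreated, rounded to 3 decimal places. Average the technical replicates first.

Mean Ct: BCL10 untreated 26.700; BCL10 heat-shocked 21.780; PPIA untreated 20.630; PPIA heat-shocked 20.610
ΔCt(untreated) = 26.700 − 20.630 = 6.070
ΔCt(heat-shocked) = 21.780 − 20.610 = 1.170
ΔΔCt = 1.170 − 6.070 = -4.900
Fold change = 2^(−(-4.900)) = 2^4.900 = 29.8571

29.857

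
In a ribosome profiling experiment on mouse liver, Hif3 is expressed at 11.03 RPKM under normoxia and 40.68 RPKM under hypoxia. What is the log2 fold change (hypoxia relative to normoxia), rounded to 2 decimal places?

1.88

Fold change = 40.68 / 11.03 = 3.6881
log2(3.6881) = 1.883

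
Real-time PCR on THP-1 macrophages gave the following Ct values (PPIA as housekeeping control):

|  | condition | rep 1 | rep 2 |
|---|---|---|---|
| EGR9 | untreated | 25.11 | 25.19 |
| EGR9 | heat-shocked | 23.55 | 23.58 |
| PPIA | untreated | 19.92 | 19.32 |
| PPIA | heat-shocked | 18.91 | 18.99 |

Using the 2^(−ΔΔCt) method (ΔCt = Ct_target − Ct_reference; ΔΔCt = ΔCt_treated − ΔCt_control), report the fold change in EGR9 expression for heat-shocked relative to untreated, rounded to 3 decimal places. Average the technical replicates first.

1.886

Mean Ct: EGR9 untreated 25.150; EGR9 heat-shocked 23.565; PPIA untreated 19.620; PPIA heat-shocked 18.950
ΔCt(untreated) = 25.150 − 19.620 = 5.530
ΔCt(heat-shocked) = 23.565 − 18.950 = 4.615
ΔΔCt = 4.615 − 5.530 = -0.915
Fold change = 2^(−(-0.915)) = 2^0.915 = 1.8856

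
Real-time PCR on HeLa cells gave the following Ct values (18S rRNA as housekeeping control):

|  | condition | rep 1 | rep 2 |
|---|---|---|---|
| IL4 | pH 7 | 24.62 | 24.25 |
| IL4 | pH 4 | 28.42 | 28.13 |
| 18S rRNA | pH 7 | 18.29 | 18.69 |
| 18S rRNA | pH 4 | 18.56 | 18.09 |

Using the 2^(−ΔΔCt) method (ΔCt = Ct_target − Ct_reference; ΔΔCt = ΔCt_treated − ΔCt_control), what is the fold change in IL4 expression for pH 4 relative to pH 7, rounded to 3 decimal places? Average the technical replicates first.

Mean Ct: IL4 pH 7 24.435; IL4 pH 4 28.275; 18S rRNA pH 7 18.490; 18S rRNA pH 4 18.325
ΔCt(pH 7) = 24.435 − 18.490 = 5.945
ΔCt(pH 4) = 28.275 − 18.325 = 9.950
ΔΔCt = 9.950 − 5.945 = 4.005
Fold change = 2^(−4.005) = 0.0623

0.062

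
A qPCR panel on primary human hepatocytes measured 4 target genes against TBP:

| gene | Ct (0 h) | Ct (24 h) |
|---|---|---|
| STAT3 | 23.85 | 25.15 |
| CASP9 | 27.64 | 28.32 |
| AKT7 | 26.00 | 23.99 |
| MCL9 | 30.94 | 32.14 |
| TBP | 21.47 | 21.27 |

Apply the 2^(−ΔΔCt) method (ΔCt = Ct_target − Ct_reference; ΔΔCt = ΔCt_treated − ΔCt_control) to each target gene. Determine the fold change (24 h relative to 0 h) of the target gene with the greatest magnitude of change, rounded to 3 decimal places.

3.506

STAT3: ΔΔCt = (25.15−21.27) − (23.85−21.47) = 3.88 − 2.38 = 1.50; fold change = 2^-1.50 = 0.354
CASP9: ΔΔCt = (28.32−21.27) − (27.64−21.47) = 7.05 − 6.17 = 0.88; fold change = 2^-0.88 = 0.543
AKT7: ΔΔCt = (23.99−21.27) − (26.00−21.47) = 2.72 − 4.53 = -1.81; fold change = 2^1.81 = 3.506
MCL9: ΔΔCt = (32.14−21.27) − (30.94−21.47) = 10.87 − 9.47 = 1.40; fold change = 2^-1.40 = 0.379
AKT7 has the largest |ΔΔCt| = 1.81.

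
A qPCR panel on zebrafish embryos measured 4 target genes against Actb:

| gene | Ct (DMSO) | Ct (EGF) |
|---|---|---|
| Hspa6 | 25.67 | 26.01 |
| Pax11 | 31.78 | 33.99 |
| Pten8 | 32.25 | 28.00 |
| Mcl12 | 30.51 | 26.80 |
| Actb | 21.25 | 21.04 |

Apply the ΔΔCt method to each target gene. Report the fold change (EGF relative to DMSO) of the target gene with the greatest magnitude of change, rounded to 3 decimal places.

Hspa6: ΔΔCt = (26.01−21.04) − (25.67−21.25) = 4.97 − 4.42 = 0.55; fold change = 2^-0.55 = 0.683
Pax11: ΔΔCt = (33.99−21.04) − (31.78−21.25) = 12.95 − 10.53 = 2.42; fold change = 2^-2.42 = 0.187
Pten8: ΔΔCt = (28.00−21.04) − (32.25−21.25) = 6.96 − 11.00 = -4.04; fold change = 2^4.04 = 16.450
Mcl12: ΔΔCt = (26.80−21.04) − (30.51−21.25) = 5.76 − 9.26 = -3.50; fold change = 2^3.50 = 11.314
Pten8 has the largest |ΔΔCt| = 4.04.

16.450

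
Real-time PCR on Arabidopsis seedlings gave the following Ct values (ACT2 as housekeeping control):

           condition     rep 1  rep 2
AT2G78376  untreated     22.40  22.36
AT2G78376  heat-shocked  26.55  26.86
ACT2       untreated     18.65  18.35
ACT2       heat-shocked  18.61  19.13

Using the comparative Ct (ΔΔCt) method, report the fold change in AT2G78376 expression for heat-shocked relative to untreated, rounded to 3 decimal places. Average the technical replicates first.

Mean Ct: AT2G78376 untreated 22.380; AT2G78376 heat-shocked 26.705; ACT2 untreated 18.500; ACT2 heat-shocked 18.870
ΔCt(untreated) = 22.380 − 18.500 = 3.880
ΔCt(heat-shocked) = 26.705 − 18.870 = 7.835
ΔΔCt = 7.835 − 3.880 = 3.955
Fold change = 2^(−3.955) = 0.0645

0.064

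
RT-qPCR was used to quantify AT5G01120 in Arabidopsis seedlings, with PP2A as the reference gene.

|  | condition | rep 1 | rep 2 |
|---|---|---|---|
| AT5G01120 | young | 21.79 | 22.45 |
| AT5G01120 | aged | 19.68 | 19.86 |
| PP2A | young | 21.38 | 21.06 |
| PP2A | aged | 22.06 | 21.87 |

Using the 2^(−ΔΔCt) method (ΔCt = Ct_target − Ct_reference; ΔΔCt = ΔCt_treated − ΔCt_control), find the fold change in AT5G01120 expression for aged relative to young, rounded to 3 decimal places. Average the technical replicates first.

Mean Ct: AT5G01120 young 22.120; AT5G01120 aged 19.770; PP2A young 21.220; PP2A aged 21.965
ΔCt(young) = 22.120 − 21.220 = 0.900
ΔCt(aged) = 19.770 − 21.965 = -2.195
ΔΔCt = -2.195 − 0.900 = -3.095
Fold change = 2^(−(-3.095)) = 2^3.095 = 8.5445

8.545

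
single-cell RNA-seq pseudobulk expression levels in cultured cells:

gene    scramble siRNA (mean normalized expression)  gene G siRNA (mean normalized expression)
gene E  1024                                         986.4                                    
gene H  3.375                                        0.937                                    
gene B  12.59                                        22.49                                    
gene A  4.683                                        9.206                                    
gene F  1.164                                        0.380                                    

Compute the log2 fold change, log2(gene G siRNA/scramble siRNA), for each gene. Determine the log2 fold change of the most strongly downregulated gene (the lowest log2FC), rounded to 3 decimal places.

-1.849

log2(986.4/1024) = -0.054  (gene E)
log2(0.937/3.375) = -1.849  (gene H)
log2(22.49/12.59) = 0.837  (gene B)
log2(9.206/4.683) = 0.975  (gene A)
log2(0.380/1.164) = -1.615  (gene F)
gene H is most strongly downregulated.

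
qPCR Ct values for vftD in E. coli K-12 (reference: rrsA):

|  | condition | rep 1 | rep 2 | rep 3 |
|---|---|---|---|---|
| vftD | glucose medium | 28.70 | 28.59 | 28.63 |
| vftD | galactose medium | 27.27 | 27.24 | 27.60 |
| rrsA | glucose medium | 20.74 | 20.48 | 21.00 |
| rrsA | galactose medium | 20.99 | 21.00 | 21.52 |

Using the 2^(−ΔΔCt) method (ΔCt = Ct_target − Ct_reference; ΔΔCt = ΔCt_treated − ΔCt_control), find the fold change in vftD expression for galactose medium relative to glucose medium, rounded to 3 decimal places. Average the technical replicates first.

Mean Ct: vftD glucose medium 28.640; vftD galactose medium 27.370; rrsA glucose medium 20.740; rrsA galactose medium 21.170
ΔCt(glucose medium) = 28.640 − 20.740 = 7.900
ΔCt(galactose medium) = 27.370 − 21.170 = 6.200
ΔΔCt = 6.200 − 7.900 = -1.700
Fold change = 2^(−(-1.700)) = 2^1.700 = 3.2490

3.249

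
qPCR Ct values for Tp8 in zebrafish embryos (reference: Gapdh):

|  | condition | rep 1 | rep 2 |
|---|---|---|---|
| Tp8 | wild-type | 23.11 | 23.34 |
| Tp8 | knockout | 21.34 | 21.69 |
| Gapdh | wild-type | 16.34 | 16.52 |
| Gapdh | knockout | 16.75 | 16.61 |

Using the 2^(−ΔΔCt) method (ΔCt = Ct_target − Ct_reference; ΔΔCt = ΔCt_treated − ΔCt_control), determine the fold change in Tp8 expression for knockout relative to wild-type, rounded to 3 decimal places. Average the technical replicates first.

Mean Ct: Tp8 wild-type 23.225; Tp8 knockout 21.515; Gapdh wild-type 16.430; Gapdh knockout 16.680
ΔCt(wild-type) = 23.225 − 16.430 = 6.795
ΔCt(knockout) = 21.515 − 16.680 = 4.835
ΔΔCt = 4.835 − 6.795 = -1.960
Fold change = 2^(−(-1.960)) = 2^1.960 = 3.8906

3.891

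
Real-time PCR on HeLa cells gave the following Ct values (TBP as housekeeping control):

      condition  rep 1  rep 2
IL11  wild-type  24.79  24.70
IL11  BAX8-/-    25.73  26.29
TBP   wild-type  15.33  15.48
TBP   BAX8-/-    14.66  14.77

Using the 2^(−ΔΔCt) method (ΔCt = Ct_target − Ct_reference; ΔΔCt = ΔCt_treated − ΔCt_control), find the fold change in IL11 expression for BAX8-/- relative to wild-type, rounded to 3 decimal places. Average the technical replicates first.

0.258

Mean Ct: IL11 wild-type 24.745; IL11 BAX8-/- 26.010; TBP wild-type 15.405; TBP BAX8-/- 14.715
ΔCt(wild-type) = 24.745 − 15.405 = 9.340
ΔCt(BAX8-/-) = 26.010 − 14.715 = 11.295
ΔΔCt = 11.295 − 9.340 = 1.955
Fold change = 2^(−1.955) = 0.2579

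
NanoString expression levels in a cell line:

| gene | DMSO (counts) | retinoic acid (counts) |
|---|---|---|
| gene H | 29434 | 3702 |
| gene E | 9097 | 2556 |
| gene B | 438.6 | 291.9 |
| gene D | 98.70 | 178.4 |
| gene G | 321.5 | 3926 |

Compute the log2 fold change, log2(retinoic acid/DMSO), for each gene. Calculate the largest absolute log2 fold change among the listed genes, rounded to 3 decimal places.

log2(3702/29434) = -2.991  (gene H)
log2(2556/9097) = -1.832  (gene E)
log2(291.9/438.6) = -0.587  (gene B)
log2(178.4/98.70) = 0.854  (gene D)
log2(3926/321.5) = 3.610  (gene G)
The largest magnitude belongs to gene G.

3.610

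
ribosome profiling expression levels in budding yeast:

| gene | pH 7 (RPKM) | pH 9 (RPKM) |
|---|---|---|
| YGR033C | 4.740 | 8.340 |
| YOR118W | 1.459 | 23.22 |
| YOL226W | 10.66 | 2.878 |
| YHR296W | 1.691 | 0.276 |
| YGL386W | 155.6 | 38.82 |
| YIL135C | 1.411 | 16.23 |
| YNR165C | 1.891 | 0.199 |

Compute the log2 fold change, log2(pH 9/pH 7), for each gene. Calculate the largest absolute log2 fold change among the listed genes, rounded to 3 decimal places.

3.992

log2(8.340/4.740) = 0.815  (YGR033C)
log2(23.22/1.459) = 3.992  (YOR118W)
log2(2.878/10.66) = -1.889  (YOL226W)
log2(0.276/1.691) = -2.615  (YHR296W)
log2(38.82/155.6) = -2.003  (YGL386W)
log2(16.23/1.411) = 3.524  (YIL135C)
log2(0.199/1.891) = -3.248  (YNR165C)
The largest magnitude belongs to YOR118W.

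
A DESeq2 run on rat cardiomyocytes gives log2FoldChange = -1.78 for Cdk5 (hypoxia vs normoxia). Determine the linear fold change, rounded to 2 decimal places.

0.29

Fold change = 2^(-1.78) = 0.291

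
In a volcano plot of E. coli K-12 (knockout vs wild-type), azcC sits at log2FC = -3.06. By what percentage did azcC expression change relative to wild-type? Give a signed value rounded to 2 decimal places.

Fold change = 2^(-3.06) = 0.1199
Percent change = (FC − 1) × 100% = (0.1199 − 1) × 100 = -88.01%

-88.01%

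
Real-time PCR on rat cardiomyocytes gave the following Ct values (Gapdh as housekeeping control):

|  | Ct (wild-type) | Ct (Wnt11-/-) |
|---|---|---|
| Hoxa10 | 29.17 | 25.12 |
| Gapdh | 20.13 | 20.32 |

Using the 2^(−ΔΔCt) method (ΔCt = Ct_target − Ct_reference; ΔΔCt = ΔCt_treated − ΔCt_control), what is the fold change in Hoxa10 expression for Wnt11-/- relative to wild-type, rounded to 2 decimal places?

ΔCt(wild-type) = 29.170 − 20.130 = 9.040
ΔCt(Wnt11-/-) = 25.120 − 20.320 = 4.800
ΔΔCt = 4.800 − 9.040 = -4.240
Fold change = 2^(−(-4.240)) = 2^4.240 = 18.896

18.90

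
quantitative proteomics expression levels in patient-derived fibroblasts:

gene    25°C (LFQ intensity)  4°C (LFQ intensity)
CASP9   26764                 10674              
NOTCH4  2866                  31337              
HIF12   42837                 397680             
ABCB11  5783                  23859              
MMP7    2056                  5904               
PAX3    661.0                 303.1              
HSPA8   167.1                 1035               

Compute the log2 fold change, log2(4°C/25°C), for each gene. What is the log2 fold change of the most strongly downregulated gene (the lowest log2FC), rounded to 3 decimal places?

-1.326

log2(10674/26764) = -1.326  (CASP9)
log2(31337/2866) = 3.451  (NOTCH4)
log2(397680/42837) = 3.215  (HIF12)
log2(23859/5783) = 2.045  (ABCB11)
log2(5904/2056) = 1.522  (MMP7)
log2(303.1/661.0) = -1.125  (PAX3)
log2(1035/167.1) = 2.631  (HSPA8)
CASP9 is most strongly downregulated.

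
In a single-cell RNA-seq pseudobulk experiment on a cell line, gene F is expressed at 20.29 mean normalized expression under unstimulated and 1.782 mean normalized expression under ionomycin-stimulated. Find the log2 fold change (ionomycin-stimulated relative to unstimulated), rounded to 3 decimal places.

Fold change = 1.782 / 20.29 = 0.0878
log2(0.0878) = -3.5092

-3.509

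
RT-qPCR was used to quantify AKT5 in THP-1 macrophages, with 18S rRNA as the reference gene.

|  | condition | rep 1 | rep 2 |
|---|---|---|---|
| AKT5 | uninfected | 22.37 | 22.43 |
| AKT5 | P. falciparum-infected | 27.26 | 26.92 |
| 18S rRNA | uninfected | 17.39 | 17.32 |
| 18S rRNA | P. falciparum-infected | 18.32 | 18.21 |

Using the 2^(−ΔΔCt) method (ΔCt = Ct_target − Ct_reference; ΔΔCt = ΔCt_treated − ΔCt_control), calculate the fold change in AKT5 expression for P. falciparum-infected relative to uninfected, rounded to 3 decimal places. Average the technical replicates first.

0.073

Mean Ct: AKT5 uninfected 22.400; AKT5 P. falciparum-infected 27.090; 18S rRNA uninfected 17.355; 18S rRNA P. falciparum-infected 18.265
ΔCt(uninfected) = 22.400 − 17.355 = 5.045
ΔCt(P. falciparum-infected) = 27.090 − 18.265 = 8.825
ΔΔCt = 8.825 − 5.045 = 3.780
Fold change = 2^(−3.780) = 0.0728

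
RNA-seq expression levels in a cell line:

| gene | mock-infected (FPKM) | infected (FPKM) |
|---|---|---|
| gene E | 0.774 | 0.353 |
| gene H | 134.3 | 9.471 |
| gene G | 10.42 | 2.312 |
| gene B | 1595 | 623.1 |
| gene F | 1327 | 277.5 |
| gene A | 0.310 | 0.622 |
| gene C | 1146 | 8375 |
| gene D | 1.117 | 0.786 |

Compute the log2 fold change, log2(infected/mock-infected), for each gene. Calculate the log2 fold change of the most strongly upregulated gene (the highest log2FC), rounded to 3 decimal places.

log2(0.353/0.774) = -1.133  (gene E)
log2(9.471/134.3) = -3.826  (gene H)
log2(2.312/10.42) = -2.172  (gene G)
log2(623.1/1595) = -1.356  (gene B)
log2(277.5/1327) = -2.258  (gene F)
log2(0.622/0.310) = 1.005  (gene A)
log2(8375/1146) = 2.869  (gene C)
log2(0.786/1.117) = -0.507  (gene D)
gene C is most strongly upregulated.

2.869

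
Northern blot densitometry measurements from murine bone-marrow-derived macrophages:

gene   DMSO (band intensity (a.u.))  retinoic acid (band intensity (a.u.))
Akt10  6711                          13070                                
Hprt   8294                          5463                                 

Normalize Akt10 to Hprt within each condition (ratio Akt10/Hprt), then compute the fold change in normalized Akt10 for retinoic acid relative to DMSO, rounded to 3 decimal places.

Akt10/Hprt (DMSO) = 6711 / 8294 = 0.80914
Akt10/Hprt (retinoic acid) = 13070 / 5463 = 2.3925
Fold change = 2.3925 / 0.80914 = 2.9568

2.957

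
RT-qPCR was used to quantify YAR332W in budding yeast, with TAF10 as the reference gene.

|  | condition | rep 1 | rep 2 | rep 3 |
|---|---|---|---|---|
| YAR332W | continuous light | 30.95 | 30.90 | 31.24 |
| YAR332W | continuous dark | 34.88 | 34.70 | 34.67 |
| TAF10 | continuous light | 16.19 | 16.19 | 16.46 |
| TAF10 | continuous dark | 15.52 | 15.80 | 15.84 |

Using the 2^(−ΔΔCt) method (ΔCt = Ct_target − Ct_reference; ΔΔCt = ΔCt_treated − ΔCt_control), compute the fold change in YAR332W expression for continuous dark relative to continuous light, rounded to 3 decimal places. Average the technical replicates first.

Mean Ct: YAR332W continuous light 31.030; YAR332W continuous dark 34.750; TAF10 continuous light 16.280; TAF10 continuous dark 15.720
ΔCt(continuous light) = 31.030 − 16.280 = 14.750
ΔCt(continuous dark) = 34.750 − 15.720 = 19.030
ΔΔCt = 19.030 − 14.750 = 4.280
Fold change = 2^(−4.280) = 0.0515

0.051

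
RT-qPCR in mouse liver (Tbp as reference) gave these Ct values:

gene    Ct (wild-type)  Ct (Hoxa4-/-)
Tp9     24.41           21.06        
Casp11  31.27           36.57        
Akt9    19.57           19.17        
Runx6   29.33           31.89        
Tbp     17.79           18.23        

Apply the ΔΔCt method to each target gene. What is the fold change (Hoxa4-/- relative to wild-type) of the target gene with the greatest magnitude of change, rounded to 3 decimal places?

0.034

Tp9: ΔΔCt = (21.06−18.23) − (24.41−17.79) = 2.83 − 6.62 = -3.79; fold change = 2^3.79 = 13.833
Casp11: ΔΔCt = (36.57−18.23) − (31.27−17.79) = 18.34 − 13.48 = 4.86; fold change = 2^-4.86 = 0.034
Akt9: ΔΔCt = (19.17−18.23) − (19.57−17.79) = 0.94 − 1.78 = -0.84; fold change = 2^0.84 = 1.790
Runx6: ΔΔCt = (31.89−18.23) − (29.33−17.79) = 13.66 − 11.54 = 2.12; fold change = 2^-2.12 = 0.230
Casp11 has the largest |ΔΔCt| = 4.86.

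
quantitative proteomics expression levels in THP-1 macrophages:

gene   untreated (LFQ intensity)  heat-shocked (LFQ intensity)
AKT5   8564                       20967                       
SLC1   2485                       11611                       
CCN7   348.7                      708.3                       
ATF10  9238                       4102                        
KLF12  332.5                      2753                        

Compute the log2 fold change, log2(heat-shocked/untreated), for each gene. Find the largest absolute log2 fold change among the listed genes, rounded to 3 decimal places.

3.050

log2(20967/8564) = 1.292  (AKT5)
log2(11611/2485) = 2.224  (SLC1)
log2(708.3/348.7) = 1.022  (CCN7)
log2(4102/9238) = -1.171  (ATF10)
log2(2753/332.5) = 3.050  (KLF12)
The largest magnitude belongs to KLF12.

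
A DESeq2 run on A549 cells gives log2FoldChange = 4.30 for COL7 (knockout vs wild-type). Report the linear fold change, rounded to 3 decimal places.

Fold change = 2^(4.30) = 19.6983

19.698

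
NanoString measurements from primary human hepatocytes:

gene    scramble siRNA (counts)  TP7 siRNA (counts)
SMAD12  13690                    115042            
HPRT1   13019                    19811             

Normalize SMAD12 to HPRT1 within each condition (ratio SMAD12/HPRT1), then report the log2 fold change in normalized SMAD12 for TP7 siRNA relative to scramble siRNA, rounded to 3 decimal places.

SMAD12/HPRT1 (scramble siRNA) = 13690 / 13019 = 1.0515
SMAD12/HPRT1 (TP7 siRNA) = 115042 / 19811 = 5.807
Fold change = 5.807 / 1.0515 = 5.5224
log2(5.5224) = 2.4653

2.465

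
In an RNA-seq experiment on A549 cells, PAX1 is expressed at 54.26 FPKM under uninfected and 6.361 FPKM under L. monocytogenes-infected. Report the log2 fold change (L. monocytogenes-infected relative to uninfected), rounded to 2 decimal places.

-3.09

Fold change = 6.361 / 54.26 = 0.1172
log2(0.1172) = -3.093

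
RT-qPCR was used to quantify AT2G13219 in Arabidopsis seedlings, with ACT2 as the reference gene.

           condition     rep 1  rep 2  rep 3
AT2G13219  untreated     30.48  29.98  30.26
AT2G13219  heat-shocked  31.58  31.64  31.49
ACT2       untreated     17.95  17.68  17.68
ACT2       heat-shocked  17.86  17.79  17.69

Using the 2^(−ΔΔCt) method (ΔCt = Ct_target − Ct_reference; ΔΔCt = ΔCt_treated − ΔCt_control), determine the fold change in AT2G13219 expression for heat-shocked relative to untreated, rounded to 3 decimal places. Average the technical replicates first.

0.401

Mean Ct: AT2G13219 untreated 30.240; AT2G13219 heat-shocked 31.570; ACT2 untreated 17.770; ACT2 heat-shocked 17.780
ΔCt(untreated) = 30.240 − 17.770 = 12.470
ΔCt(heat-shocked) = 31.570 − 17.780 = 13.790
ΔΔCt = 13.790 − 12.470 = 1.320
Fold change = 2^(−1.320) = 0.4005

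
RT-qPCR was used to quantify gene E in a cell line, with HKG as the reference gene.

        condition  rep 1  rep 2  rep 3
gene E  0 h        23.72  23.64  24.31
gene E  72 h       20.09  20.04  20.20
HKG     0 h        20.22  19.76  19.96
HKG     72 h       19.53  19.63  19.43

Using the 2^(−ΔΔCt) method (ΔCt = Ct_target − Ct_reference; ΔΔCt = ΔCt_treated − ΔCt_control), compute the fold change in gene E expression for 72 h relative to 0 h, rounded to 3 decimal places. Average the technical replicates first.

Mean Ct: gene E 0 h 23.890; gene E 72 h 20.110; HKG 0 h 19.980; HKG 72 h 19.530
ΔCt(0 h) = 23.890 − 19.980 = 3.910
ΔCt(72 h) = 20.110 − 19.530 = 0.580
ΔΔCt = 0.580 − 3.910 = -3.330
Fold change = 2^(−(-3.330)) = 2^3.330 = 10.0561

10.056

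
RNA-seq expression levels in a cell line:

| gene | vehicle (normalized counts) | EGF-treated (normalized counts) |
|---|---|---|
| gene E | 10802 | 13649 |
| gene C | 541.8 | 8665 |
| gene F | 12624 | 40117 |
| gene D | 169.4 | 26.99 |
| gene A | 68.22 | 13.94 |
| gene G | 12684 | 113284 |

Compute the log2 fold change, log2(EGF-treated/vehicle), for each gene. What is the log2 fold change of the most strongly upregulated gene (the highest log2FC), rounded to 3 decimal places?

log2(13649/10802) = 0.337  (gene E)
log2(8665/541.8) = 3.999  (gene C)
log2(40117/12624) = 1.668  (gene F)
log2(26.99/169.4) = -2.650  (gene D)
log2(13.94/68.22) = -2.291  (gene A)
log2(113284/12684) = 3.159  (gene G)
gene C is most strongly upregulated.

3.999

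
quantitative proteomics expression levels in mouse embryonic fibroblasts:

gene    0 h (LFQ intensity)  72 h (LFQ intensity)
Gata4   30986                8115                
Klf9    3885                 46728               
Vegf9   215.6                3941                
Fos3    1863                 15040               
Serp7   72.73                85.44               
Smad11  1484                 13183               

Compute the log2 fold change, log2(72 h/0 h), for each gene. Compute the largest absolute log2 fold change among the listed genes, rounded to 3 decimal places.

4.192

log2(8115/30986) = -1.933  (Gata4)
log2(46728/3885) = 3.588  (Klf9)
log2(3941/215.6) = 4.192  (Vegf9)
log2(15040/1863) = 3.013  (Fos3)
log2(85.44/72.73) = 0.232  (Serp7)
log2(13183/1484) = 3.151  (Smad11)
The largest magnitude belongs to Vegf9.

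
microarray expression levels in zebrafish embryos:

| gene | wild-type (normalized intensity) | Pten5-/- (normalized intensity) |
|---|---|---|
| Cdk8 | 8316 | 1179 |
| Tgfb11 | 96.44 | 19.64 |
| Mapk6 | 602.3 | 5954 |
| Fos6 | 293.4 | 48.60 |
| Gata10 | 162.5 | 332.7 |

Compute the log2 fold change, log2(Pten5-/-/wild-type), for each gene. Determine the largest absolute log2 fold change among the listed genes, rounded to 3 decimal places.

log2(1179/8316) = -2.818  (Cdk8)
log2(19.64/96.44) = -2.296  (Tgfb11)
log2(5954/602.3) = 3.305  (Mapk6)
log2(48.60/293.4) = -2.594  (Fos6)
log2(332.7/162.5) = 1.034  (Gata10)
The largest magnitude belongs to Mapk6.

3.305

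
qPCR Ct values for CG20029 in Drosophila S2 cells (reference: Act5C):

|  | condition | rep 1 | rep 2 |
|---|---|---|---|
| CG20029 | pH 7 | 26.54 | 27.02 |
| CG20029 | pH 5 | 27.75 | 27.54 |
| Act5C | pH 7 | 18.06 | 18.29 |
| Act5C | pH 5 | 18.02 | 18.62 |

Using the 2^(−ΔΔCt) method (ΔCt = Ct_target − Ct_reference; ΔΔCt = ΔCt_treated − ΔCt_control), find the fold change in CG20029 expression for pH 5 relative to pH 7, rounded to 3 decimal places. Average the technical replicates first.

Mean Ct: CG20029 pH 7 26.780; CG20029 pH 5 27.645; Act5C pH 7 18.175; Act5C pH 5 18.320
ΔCt(pH 7) = 26.780 − 18.175 = 8.605
ΔCt(pH 5) = 27.645 − 18.320 = 9.325
ΔΔCt = 9.325 − 8.605 = 0.720
Fold change = 2^(−0.720) = 0.6071

0.607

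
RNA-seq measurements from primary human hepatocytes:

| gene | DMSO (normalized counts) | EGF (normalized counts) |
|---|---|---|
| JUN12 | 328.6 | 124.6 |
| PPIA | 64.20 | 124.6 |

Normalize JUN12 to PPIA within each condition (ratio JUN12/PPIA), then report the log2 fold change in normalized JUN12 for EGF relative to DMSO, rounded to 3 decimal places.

JUN12/PPIA (DMSO) = 328.6 / 64.20 = 5.1184
JUN12/PPIA (EGF) = 124.6 / 124.6 = 1
Fold change = 1 / 5.1184 = 0.1954
log2(0.1954) = -2.3557

-2.356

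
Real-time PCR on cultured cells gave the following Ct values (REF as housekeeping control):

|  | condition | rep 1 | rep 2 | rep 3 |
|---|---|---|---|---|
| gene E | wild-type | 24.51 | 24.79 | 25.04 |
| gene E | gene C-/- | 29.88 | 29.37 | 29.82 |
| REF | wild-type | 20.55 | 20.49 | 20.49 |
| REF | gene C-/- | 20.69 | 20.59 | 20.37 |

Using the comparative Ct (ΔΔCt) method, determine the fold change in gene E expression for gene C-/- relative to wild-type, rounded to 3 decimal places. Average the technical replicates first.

0.034

Mean Ct: gene E wild-type 24.780; gene E gene C-/- 29.690; REF wild-type 20.510; REF gene C-/- 20.550
ΔCt(wild-type) = 24.780 − 20.510 = 4.270
ΔCt(gene C-/-) = 29.690 − 20.550 = 9.140
ΔΔCt = 9.140 − 4.270 = 4.870
Fold change = 2^(−4.870) = 0.0342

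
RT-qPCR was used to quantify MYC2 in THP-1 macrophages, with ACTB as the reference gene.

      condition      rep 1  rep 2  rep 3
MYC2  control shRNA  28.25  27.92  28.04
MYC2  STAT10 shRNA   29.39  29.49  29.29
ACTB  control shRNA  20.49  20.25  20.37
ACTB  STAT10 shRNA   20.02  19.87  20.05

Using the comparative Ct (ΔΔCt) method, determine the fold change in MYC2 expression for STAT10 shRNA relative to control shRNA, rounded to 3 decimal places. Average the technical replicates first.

0.306

Mean Ct: MYC2 control shRNA 28.070; MYC2 STAT10 shRNA 29.390; ACTB control shRNA 20.370; ACTB STAT10 shRNA 19.980
ΔCt(control shRNA) = 28.070 − 20.370 = 7.700
ΔCt(STAT10 shRNA) = 29.390 − 19.980 = 9.410
ΔΔCt = 9.410 − 7.700 = 1.710
Fold change = 2^(−1.710) = 0.3057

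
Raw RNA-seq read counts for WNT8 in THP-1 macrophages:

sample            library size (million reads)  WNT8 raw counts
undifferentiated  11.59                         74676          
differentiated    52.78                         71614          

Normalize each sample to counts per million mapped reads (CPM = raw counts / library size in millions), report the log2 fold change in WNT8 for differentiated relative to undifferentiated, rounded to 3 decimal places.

-2.248

CPM(undifferentiated) = 74676 / 11.59 = 6443.1406
CPM(differentiated) = 71614 / 52.78 = 1356.8397
Fold change = 1356.8397 / 6443.1406 = 0.21059
log2(0.21059) = -2.2475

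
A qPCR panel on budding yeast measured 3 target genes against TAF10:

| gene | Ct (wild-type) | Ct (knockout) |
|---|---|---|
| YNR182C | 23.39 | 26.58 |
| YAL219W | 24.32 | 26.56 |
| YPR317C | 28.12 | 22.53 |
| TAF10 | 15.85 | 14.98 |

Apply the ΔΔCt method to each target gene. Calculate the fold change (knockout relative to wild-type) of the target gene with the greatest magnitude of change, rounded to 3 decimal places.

YNR182C: ΔΔCt = (26.58−14.98) − (23.39−15.85) = 11.60 − 7.54 = 4.06; fold change = 2^-4.06 = 0.060
YAL219W: ΔΔCt = (26.56−14.98) − (24.32−15.85) = 11.58 − 8.47 = 3.11; fold change = 2^-3.11 = 0.116
YPR317C: ΔΔCt = (22.53−14.98) − (28.12−15.85) = 7.55 − 12.27 = -4.72; fold change = 2^4.72 = 26.355
YPR317C has the largest |ΔΔCt| = 4.72.

26.355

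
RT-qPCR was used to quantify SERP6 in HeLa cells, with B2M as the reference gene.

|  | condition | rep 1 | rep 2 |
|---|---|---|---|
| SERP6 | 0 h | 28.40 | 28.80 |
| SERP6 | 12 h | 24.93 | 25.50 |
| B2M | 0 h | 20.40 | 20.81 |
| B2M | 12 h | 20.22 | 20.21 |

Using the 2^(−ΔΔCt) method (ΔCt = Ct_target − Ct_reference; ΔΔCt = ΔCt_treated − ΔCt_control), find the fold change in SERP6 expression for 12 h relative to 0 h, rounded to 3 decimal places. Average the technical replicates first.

Mean Ct: SERP6 0 h 28.600; SERP6 12 h 25.215; B2M 0 h 20.605; B2M 12 h 20.215
ΔCt(0 h) = 28.600 − 20.605 = 7.995
ΔCt(12 h) = 25.215 − 20.215 = 5.000
ΔΔCt = 5.000 − 7.995 = -2.995
Fold change = 2^(−(-2.995)) = 2^2.995 = 7.9723

7.972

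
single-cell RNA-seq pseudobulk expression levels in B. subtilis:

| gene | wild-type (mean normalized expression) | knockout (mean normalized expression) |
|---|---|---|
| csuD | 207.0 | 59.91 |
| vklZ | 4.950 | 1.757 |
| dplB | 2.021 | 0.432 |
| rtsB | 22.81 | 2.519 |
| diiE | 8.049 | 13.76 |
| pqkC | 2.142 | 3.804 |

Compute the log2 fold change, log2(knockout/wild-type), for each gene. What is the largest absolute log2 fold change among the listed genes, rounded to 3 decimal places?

3.179

log2(59.91/207.0) = -1.789  (csuD)
log2(1.757/4.950) = -1.494  (vklZ)
log2(0.432/2.021) = -2.226  (dplB)
log2(2.519/22.81) = -3.179  (rtsB)
log2(13.76/8.049) = 0.774  (diiE)
log2(3.804/2.142) = 0.829  (pqkC)
The largest magnitude belongs to rtsB.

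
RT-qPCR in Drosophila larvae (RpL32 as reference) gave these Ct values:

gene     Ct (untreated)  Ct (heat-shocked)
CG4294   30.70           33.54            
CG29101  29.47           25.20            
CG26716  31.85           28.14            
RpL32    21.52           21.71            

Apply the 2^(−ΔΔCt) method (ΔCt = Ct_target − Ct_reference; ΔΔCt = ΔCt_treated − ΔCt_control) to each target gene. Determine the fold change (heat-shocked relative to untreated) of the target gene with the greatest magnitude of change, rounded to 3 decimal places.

22.009

CG4294: ΔΔCt = (33.54−21.71) − (30.70−21.52) = 11.83 − 9.18 = 2.65; fold change = 2^-2.65 = 0.159
CG29101: ΔΔCt = (25.20−21.71) − (29.47−21.52) = 3.49 − 7.95 = -4.46; fold change = 2^4.46 = 22.009
CG26716: ΔΔCt = (28.14−21.71) − (31.85−21.52) = 6.43 − 10.33 = -3.90; fold change = 2^3.90 = 14.929
CG29101 has the largest |ΔΔCt| = 4.46.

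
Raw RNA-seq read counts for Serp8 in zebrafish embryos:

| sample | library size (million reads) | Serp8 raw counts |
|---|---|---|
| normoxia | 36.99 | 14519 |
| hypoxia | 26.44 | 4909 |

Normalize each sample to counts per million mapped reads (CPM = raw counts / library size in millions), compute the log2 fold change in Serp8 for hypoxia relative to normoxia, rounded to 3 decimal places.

-1.080

CPM(normoxia) = 14519 / 36.99 = 392.5115
CPM(hypoxia) = 4909 / 26.44 = 185.6657
Fold change = 185.6657 / 392.5115 = 0.47302
log2(0.47302) = -1.0800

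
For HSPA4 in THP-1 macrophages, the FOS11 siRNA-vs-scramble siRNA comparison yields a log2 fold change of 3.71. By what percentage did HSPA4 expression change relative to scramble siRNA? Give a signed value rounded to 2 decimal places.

1208.64%

Fold change = 2^(3.71) = 13.0864
Percent change = (FC − 1) × 100% = (13.0864 − 1) × 100 = 1208.64%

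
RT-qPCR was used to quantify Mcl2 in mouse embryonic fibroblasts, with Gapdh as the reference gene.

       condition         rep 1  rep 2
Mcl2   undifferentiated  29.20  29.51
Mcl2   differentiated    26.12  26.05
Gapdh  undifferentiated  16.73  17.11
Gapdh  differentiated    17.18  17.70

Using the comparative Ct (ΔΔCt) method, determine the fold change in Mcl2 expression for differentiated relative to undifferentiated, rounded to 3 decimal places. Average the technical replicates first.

13.833

Mean Ct: Mcl2 undifferentiated 29.355; Mcl2 differentiated 26.085; Gapdh undifferentiated 16.920; Gapdh differentiated 17.440
ΔCt(undifferentiated) = 29.355 − 16.920 = 12.435
ΔCt(differentiated) = 26.085 − 17.440 = 8.645
ΔΔCt = 8.645 − 12.435 = -3.790
Fold change = 2^(−(-3.790)) = 2^3.790 = 13.8326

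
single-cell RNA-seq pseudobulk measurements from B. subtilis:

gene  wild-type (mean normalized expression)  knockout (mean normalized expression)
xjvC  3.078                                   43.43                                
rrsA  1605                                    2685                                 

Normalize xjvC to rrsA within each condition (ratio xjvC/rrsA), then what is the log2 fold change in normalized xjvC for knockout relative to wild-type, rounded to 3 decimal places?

xjvC/rrsA (wild-type) = 3.078 / 1605 = 0.0019178
xjvC/rrsA (knockout) = 43.43 / 2685 = 0.016175
Fold change = 0.016175 / 0.0019178 = 8.4344
log2(8.4344) = 3.0763

3.076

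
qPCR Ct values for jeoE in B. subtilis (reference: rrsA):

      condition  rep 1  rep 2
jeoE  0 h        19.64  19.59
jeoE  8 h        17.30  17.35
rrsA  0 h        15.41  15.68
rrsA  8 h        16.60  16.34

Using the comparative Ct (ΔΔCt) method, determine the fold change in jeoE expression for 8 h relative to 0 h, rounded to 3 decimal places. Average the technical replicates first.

Mean Ct: jeoE 0 h 19.615; jeoE 8 h 17.325; rrsA 0 h 15.545; rrsA 8 h 16.470
ΔCt(0 h) = 19.615 − 15.545 = 4.070
ΔCt(8 h) = 17.325 − 16.470 = 0.855
ΔΔCt = 0.855 − 4.070 = -3.215
Fold change = 2^(−(-3.215)) = 2^3.215 = 9.2856

9.286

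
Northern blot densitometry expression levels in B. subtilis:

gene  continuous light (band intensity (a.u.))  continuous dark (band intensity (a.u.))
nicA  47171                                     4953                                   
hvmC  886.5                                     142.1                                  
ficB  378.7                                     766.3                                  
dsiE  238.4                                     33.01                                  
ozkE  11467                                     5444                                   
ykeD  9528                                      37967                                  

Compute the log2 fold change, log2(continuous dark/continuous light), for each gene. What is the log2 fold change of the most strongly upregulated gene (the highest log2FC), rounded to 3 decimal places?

log2(4953/47171) = -3.252  (nicA)
log2(142.1/886.5) = -2.641  (hvmC)
log2(766.3/378.7) = 1.017  (ficB)
log2(33.01/238.4) = -2.852  (dsiE)
log2(5444/11467) = -1.075  (ozkE)
log2(37967/9528) = 1.995  (ykeD)
ykeD is most strongly upregulated.

1.995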